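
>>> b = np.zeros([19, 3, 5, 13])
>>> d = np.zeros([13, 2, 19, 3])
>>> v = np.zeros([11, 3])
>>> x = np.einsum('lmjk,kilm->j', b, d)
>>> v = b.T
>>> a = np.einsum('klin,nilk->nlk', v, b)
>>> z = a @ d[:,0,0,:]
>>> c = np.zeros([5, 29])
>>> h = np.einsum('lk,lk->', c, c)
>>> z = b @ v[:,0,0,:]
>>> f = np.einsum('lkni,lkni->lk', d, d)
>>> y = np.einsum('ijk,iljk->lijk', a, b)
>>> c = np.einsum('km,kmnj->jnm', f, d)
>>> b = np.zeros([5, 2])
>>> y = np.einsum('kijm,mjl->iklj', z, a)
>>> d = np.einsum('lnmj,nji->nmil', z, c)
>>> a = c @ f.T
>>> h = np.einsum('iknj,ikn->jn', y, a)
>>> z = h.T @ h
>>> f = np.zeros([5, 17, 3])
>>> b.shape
(5, 2)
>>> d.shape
(3, 5, 2, 19)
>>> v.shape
(13, 5, 3, 19)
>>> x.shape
(5,)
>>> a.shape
(3, 19, 13)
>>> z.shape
(13, 13)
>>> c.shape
(3, 19, 2)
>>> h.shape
(5, 13)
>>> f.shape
(5, 17, 3)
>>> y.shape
(3, 19, 13, 5)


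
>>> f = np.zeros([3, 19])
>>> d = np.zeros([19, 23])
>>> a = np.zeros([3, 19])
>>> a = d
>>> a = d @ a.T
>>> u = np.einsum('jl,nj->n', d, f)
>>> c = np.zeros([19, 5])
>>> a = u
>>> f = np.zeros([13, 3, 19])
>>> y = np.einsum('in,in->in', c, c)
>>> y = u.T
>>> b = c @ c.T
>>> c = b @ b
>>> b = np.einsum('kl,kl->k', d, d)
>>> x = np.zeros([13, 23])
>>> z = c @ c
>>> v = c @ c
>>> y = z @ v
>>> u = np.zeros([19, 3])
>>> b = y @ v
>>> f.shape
(13, 3, 19)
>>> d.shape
(19, 23)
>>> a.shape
(3,)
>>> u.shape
(19, 3)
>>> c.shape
(19, 19)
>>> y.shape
(19, 19)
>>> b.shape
(19, 19)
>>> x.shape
(13, 23)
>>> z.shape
(19, 19)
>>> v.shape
(19, 19)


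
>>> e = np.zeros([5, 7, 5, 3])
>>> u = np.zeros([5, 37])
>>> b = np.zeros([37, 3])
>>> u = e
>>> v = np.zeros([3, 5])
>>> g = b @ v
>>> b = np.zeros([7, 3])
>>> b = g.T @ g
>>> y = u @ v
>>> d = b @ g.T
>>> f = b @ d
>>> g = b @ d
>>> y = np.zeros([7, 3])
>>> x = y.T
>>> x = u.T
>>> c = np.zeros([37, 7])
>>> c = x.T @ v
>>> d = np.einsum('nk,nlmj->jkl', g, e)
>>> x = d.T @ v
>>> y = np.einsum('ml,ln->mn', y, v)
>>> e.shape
(5, 7, 5, 3)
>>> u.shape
(5, 7, 5, 3)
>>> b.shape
(5, 5)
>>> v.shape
(3, 5)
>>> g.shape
(5, 37)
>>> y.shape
(7, 5)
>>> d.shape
(3, 37, 7)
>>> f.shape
(5, 37)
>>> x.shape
(7, 37, 5)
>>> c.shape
(5, 7, 5, 5)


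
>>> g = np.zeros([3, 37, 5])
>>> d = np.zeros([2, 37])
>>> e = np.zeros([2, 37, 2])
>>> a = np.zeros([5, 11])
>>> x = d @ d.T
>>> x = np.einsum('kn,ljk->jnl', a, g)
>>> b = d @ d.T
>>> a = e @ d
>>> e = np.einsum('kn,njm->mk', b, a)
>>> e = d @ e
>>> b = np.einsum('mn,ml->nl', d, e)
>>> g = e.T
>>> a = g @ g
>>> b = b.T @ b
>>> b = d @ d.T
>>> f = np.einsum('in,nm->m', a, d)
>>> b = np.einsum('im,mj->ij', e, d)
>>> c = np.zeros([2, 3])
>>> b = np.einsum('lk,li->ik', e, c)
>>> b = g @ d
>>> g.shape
(2, 2)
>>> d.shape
(2, 37)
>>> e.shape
(2, 2)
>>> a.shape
(2, 2)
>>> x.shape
(37, 11, 3)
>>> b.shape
(2, 37)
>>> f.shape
(37,)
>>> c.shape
(2, 3)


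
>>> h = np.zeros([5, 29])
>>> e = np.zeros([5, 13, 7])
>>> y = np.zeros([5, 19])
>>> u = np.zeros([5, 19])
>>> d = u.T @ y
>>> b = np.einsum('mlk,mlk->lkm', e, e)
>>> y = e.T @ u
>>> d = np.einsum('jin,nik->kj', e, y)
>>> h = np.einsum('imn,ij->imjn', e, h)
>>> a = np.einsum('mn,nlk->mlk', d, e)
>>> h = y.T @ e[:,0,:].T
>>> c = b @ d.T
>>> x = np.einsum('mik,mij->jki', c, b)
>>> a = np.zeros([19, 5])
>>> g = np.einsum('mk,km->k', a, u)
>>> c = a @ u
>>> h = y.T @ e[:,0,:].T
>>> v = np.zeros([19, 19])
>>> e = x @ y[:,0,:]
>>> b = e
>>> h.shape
(19, 13, 5)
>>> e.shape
(5, 19, 19)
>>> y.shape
(7, 13, 19)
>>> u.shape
(5, 19)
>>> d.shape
(19, 5)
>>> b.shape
(5, 19, 19)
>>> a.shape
(19, 5)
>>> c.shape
(19, 19)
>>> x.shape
(5, 19, 7)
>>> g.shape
(5,)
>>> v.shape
(19, 19)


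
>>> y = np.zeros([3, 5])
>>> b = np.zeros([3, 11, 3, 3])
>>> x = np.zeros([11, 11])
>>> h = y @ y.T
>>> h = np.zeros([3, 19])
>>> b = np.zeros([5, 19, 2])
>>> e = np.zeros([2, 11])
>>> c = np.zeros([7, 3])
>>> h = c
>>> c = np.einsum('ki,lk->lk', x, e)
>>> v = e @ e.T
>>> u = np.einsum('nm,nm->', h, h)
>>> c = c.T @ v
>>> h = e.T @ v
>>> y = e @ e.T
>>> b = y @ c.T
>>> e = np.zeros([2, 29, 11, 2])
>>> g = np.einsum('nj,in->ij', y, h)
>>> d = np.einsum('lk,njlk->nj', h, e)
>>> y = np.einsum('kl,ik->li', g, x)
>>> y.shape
(2, 11)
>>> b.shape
(2, 11)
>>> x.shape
(11, 11)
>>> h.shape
(11, 2)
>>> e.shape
(2, 29, 11, 2)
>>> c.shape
(11, 2)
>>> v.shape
(2, 2)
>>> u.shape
()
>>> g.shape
(11, 2)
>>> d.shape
(2, 29)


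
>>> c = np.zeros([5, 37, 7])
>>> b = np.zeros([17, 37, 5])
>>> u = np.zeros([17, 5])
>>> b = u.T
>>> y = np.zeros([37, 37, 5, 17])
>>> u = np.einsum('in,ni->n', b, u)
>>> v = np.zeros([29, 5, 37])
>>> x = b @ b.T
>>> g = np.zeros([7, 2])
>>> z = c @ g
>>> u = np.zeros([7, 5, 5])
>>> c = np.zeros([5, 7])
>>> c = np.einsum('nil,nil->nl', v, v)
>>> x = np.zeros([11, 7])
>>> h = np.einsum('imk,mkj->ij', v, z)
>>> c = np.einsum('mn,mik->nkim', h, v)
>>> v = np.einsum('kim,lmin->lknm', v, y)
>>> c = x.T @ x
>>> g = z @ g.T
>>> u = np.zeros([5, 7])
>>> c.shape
(7, 7)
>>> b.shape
(5, 17)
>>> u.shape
(5, 7)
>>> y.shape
(37, 37, 5, 17)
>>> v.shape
(37, 29, 17, 37)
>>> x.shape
(11, 7)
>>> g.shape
(5, 37, 7)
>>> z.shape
(5, 37, 2)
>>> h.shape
(29, 2)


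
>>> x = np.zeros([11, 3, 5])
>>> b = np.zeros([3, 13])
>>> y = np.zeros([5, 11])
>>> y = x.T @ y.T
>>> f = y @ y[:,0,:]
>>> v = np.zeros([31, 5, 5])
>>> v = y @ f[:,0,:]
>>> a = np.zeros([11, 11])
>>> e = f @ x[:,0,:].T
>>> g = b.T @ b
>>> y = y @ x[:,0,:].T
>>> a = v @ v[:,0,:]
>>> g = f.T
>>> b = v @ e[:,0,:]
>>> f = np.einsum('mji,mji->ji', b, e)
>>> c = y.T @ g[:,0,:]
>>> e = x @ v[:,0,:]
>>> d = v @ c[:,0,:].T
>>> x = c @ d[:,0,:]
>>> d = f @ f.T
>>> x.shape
(11, 3, 11)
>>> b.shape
(5, 3, 11)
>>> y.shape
(5, 3, 11)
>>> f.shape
(3, 11)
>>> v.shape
(5, 3, 5)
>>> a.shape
(5, 3, 5)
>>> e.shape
(11, 3, 5)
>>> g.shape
(5, 3, 5)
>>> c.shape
(11, 3, 5)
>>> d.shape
(3, 3)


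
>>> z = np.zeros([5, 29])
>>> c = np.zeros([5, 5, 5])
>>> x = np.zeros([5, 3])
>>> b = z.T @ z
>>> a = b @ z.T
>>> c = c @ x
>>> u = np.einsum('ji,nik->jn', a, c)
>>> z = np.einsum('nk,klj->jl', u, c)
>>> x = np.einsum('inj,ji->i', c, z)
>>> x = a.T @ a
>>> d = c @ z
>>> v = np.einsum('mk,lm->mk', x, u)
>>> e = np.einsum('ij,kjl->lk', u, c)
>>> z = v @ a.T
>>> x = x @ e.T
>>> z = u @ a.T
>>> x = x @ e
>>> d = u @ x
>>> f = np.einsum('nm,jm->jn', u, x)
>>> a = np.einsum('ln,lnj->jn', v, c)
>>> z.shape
(29, 29)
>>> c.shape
(5, 5, 3)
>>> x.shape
(5, 5)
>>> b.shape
(29, 29)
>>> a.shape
(3, 5)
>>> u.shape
(29, 5)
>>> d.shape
(29, 5)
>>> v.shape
(5, 5)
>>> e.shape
(3, 5)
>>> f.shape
(5, 29)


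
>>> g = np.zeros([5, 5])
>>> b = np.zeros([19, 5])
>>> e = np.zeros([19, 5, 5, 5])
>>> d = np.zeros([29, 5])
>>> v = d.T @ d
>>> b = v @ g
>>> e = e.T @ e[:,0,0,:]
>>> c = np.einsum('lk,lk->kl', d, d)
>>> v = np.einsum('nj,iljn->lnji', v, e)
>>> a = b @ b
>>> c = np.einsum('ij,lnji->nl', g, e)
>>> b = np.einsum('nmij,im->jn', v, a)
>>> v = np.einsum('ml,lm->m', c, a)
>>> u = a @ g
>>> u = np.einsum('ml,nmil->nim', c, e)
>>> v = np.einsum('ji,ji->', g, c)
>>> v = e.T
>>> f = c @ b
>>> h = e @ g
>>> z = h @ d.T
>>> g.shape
(5, 5)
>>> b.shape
(5, 5)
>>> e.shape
(5, 5, 5, 5)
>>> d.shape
(29, 5)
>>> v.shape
(5, 5, 5, 5)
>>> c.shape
(5, 5)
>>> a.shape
(5, 5)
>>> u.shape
(5, 5, 5)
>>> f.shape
(5, 5)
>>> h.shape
(5, 5, 5, 5)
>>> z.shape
(5, 5, 5, 29)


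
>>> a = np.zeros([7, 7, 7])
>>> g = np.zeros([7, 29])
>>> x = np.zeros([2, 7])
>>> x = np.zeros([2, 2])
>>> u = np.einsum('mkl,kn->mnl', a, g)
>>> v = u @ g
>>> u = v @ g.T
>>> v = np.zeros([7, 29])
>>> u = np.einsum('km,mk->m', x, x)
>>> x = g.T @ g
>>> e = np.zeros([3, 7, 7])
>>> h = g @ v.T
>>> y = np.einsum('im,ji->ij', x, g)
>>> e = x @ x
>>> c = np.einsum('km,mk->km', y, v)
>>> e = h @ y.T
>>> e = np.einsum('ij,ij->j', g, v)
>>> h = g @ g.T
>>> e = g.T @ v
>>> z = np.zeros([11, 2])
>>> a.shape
(7, 7, 7)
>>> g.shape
(7, 29)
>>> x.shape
(29, 29)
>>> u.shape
(2,)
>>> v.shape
(7, 29)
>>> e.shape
(29, 29)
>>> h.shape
(7, 7)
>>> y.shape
(29, 7)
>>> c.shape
(29, 7)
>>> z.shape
(11, 2)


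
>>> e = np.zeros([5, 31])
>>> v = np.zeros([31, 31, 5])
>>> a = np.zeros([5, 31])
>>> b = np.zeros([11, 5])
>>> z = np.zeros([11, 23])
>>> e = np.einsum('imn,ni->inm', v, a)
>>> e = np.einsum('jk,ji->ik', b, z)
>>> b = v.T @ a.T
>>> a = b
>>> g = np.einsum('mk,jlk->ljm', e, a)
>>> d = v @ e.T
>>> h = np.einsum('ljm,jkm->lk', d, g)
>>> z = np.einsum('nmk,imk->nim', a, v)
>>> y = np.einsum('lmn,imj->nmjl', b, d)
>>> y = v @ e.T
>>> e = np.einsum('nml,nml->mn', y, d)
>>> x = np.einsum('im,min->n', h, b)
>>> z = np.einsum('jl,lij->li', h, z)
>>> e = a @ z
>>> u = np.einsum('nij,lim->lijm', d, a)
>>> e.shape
(5, 31, 31)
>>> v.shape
(31, 31, 5)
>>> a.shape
(5, 31, 5)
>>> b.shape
(5, 31, 5)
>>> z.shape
(5, 31)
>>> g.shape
(31, 5, 23)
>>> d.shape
(31, 31, 23)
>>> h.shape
(31, 5)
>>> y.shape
(31, 31, 23)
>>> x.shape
(5,)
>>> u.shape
(5, 31, 23, 5)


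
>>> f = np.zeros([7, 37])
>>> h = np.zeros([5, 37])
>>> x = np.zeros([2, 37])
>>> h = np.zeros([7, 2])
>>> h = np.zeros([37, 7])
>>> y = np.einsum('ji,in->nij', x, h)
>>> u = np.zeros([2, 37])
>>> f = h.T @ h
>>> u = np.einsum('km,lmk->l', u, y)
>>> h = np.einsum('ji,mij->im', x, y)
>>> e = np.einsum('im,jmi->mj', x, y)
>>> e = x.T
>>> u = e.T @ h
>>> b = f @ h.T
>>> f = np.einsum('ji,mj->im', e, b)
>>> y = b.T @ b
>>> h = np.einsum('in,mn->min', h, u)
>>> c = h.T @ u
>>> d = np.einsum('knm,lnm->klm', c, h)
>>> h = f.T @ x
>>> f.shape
(2, 7)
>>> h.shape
(7, 37)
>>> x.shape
(2, 37)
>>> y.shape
(37, 37)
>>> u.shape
(2, 7)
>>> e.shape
(37, 2)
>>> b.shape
(7, 37)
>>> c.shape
(7, 37, 7)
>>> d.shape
(7, 2, 7)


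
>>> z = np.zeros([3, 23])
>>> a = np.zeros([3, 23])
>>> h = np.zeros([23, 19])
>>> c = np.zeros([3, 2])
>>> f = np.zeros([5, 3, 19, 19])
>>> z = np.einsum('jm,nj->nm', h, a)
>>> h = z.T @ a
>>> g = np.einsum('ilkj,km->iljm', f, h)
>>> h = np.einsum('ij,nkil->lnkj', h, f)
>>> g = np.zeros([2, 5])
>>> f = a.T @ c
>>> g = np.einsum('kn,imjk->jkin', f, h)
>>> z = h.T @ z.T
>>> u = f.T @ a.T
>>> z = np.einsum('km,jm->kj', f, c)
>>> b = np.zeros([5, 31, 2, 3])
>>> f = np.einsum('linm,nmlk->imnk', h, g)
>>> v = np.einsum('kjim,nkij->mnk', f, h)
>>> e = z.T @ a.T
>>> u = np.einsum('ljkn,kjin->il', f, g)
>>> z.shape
(23, 3)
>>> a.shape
(3, 23)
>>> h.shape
(19, 5, 3, 23)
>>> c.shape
(3, 2)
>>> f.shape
(5, 23, 3, 2)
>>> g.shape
(3, 23, 19, 2)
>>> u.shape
(19, 5)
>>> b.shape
(5, 31, 2, 3)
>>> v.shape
(2, 19, 5)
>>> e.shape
(3, 3)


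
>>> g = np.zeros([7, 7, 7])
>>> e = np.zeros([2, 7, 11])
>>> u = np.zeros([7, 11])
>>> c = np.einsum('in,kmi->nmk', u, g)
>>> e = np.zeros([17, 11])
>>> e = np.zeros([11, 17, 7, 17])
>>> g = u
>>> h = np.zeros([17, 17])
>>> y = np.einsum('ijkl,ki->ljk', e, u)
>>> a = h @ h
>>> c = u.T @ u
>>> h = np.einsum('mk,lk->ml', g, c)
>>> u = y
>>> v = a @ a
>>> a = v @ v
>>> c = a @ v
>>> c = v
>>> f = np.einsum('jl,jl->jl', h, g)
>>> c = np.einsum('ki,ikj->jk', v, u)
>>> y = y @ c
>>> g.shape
(7, 11)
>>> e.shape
(11, 17, 7, 17)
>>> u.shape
(17, 17, 7)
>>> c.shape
(7, 17)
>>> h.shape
(7, 11)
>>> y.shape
(17, 17, 17)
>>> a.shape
(17, 17)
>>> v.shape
(17, 17)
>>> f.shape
(7, 11)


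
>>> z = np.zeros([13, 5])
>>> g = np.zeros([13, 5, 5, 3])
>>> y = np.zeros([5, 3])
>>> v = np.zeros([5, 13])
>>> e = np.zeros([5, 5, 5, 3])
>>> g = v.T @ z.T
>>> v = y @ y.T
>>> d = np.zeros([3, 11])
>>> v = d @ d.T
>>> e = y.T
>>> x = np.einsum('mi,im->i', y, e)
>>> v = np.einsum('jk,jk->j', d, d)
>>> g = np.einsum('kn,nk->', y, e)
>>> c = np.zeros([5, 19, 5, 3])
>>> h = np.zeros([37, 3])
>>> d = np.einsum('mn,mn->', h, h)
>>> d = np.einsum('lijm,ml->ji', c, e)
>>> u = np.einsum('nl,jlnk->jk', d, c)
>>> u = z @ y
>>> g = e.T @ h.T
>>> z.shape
(13, 5)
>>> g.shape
(5, 37)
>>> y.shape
(5, 3)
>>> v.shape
(3,)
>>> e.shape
(3, 5)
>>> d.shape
(5, 19)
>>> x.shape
(3,)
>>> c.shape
(5, 19, 5, 3)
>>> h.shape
(37, 3)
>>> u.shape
(13, 3)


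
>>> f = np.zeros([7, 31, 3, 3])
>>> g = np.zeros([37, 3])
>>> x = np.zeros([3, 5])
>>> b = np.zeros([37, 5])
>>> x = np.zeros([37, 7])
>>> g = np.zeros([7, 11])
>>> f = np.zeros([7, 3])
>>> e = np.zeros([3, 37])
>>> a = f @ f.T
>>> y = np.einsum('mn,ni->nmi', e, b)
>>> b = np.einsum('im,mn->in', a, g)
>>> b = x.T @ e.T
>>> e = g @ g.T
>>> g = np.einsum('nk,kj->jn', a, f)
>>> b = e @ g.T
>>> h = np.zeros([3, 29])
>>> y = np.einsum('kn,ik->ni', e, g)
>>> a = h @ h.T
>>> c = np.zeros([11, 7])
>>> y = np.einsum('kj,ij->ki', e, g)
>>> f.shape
(7, 3)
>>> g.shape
(3, 7)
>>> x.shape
(37, 7)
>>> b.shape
(7, 3)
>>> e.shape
(7, 7)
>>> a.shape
(3, 3)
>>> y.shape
(7, 3)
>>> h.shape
(3, 29)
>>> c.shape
(11, 7)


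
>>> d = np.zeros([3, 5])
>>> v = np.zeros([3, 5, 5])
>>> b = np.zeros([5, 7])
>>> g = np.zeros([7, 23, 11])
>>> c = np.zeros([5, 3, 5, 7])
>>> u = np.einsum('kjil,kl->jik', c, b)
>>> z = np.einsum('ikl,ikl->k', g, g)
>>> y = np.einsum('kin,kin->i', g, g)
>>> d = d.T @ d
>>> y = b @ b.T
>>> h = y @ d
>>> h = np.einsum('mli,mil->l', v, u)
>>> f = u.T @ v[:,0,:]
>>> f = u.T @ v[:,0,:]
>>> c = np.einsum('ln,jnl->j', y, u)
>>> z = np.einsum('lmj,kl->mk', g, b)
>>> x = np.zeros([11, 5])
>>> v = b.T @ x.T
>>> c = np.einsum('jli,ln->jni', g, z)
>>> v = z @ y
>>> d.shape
(5, 5)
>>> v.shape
(23, 5)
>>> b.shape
(5, 7)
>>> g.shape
(7, 23, 11)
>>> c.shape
(7, 5, 11)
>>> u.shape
(3, 5, 5)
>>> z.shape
(23, 5)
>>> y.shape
(5, 5)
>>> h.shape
(5,)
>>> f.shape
(5, 5, 5)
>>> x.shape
(11, 5)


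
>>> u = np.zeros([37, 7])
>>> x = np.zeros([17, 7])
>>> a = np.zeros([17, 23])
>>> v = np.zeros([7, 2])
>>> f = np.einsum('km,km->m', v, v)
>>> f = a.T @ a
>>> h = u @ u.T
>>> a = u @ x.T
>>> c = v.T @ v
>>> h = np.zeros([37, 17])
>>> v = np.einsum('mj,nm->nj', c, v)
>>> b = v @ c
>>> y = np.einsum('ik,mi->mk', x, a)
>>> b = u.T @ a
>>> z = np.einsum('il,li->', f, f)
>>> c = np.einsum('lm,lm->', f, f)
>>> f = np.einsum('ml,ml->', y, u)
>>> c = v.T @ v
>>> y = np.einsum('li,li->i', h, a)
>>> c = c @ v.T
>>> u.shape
(37, 7)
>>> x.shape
(17, 7)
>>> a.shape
(37, 17)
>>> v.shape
(7, 2)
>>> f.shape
()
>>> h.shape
(37, 17)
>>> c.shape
(2, 7)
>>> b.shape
(7, 17)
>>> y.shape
(17,)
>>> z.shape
()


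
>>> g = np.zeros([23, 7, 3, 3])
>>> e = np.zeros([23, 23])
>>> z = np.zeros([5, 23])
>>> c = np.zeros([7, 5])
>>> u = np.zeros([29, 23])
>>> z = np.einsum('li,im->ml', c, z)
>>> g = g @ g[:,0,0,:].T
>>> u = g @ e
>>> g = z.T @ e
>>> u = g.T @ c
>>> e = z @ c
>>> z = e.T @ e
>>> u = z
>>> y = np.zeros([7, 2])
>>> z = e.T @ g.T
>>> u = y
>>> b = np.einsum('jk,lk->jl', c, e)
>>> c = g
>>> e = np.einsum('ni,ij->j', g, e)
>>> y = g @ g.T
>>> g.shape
(7, 23)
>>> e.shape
(5,)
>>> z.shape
(5, 7)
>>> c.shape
(7, 23)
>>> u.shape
(7, 2)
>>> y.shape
(7, 7)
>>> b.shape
(7, 23)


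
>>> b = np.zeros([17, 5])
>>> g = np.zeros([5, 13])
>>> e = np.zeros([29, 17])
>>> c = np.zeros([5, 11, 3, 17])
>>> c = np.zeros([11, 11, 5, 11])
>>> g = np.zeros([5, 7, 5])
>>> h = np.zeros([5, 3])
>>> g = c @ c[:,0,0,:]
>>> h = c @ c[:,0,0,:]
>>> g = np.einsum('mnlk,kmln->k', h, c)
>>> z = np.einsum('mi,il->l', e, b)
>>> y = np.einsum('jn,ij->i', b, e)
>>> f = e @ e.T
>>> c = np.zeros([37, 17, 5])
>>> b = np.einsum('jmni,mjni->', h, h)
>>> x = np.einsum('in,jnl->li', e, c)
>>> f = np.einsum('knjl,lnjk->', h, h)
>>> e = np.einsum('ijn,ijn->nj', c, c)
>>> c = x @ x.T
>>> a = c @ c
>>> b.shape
()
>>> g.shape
(11,)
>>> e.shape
(5, 17)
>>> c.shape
(5, 5)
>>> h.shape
(11, 11, 5, 11)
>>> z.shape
(5,)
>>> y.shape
(29,)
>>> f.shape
()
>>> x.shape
(5, 29)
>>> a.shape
(5, 5)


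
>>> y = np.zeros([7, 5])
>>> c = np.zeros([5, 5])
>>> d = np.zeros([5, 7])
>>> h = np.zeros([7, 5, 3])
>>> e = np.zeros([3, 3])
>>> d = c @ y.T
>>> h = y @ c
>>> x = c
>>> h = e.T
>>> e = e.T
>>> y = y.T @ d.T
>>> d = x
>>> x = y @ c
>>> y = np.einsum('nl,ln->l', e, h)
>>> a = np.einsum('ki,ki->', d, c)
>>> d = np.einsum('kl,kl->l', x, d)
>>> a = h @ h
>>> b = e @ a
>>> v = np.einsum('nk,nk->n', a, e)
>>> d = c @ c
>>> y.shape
(3,)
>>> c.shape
(5, 5)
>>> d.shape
(5, 5)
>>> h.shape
(3, 3)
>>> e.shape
(3, 3)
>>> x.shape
(5, 5)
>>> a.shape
(3, 3)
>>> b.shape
(3, 3)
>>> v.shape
(3,)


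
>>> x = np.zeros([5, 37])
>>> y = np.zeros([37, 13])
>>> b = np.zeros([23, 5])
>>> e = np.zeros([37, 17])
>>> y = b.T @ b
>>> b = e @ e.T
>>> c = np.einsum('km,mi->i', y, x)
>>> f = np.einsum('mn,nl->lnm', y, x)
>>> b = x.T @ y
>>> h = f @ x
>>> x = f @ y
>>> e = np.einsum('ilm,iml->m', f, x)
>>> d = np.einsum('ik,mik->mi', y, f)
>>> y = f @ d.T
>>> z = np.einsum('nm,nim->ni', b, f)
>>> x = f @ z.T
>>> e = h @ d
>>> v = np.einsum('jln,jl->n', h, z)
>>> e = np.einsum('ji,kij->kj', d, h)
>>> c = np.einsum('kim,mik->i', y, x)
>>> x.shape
(37, 5, 37)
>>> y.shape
(37, 5, 37)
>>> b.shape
(37, 5)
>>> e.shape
(37, 37)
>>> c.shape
(5,)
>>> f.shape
(37, 5, 5)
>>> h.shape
(37, 5, 37)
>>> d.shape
(37, 5)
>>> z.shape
(37, 5)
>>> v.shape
(37,)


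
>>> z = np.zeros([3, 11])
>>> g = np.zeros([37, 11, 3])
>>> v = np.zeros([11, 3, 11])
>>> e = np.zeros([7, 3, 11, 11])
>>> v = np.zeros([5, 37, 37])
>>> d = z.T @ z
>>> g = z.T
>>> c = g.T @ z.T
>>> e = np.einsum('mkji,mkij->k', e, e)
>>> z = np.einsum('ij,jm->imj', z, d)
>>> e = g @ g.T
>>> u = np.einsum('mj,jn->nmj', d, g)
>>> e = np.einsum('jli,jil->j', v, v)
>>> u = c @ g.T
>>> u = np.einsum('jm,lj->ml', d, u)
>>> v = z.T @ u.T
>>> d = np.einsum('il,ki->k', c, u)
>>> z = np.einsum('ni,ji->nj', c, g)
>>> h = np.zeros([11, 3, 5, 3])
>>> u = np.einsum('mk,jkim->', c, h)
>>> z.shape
(3, 11)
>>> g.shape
(11, 3)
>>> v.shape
(11, 11, 11)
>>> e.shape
(5,)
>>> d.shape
(11,)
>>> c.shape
(3, 3)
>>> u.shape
()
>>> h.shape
(11, 3, 5, 3)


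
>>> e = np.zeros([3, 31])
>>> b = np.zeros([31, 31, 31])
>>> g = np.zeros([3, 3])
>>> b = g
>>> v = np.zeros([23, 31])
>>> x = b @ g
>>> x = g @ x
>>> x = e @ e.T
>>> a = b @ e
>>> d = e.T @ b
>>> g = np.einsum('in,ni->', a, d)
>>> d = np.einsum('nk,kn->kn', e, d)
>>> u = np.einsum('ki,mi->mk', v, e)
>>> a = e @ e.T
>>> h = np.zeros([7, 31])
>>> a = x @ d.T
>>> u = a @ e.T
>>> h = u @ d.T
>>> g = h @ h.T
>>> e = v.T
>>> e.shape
(31, 23)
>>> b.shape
(3, 3)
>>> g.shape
(3, 3)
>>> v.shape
(23, 31)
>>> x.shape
(3, 3)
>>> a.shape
(3, 31)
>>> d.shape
(31, 3)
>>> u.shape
(3, 3)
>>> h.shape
(3, 31)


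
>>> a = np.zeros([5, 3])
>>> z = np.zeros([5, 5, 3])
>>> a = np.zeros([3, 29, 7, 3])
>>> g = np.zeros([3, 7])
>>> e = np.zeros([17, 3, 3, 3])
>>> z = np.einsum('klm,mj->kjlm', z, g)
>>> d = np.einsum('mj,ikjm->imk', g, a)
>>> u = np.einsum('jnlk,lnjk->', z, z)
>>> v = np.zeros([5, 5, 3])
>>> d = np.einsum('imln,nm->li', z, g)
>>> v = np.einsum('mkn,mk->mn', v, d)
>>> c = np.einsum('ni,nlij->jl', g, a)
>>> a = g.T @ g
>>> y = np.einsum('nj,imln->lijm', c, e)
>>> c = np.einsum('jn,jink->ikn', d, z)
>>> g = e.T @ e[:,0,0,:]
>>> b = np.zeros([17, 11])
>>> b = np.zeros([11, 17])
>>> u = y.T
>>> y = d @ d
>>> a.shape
(7, 7)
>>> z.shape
(5, 7, 5, 3)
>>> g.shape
(3, 3, 3, 3)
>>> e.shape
(17, 3, 3, 3)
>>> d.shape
(5, 5)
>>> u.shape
(3, 29, 17, 3)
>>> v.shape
(5, 3)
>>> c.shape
(7, 3, 5)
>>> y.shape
(5, 5)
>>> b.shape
(11, 17)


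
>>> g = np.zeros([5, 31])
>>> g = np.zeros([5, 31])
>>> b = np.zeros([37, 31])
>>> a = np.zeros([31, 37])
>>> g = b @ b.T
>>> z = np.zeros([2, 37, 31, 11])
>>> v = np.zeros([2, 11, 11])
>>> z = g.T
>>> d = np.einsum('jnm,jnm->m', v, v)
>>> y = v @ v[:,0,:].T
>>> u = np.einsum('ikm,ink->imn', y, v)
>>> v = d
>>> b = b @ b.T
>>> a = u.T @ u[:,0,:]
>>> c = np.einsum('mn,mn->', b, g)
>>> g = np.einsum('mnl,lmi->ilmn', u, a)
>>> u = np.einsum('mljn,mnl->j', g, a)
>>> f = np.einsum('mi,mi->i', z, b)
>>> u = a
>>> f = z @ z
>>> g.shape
(11, 11, 2, 2)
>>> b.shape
(37, 37)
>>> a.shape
(11, 2, 11)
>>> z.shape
(37, 37)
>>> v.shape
(11,)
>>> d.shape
(11,)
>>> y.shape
(2, 11, 2)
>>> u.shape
(11, 2, 11)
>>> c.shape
()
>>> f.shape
(37, 37)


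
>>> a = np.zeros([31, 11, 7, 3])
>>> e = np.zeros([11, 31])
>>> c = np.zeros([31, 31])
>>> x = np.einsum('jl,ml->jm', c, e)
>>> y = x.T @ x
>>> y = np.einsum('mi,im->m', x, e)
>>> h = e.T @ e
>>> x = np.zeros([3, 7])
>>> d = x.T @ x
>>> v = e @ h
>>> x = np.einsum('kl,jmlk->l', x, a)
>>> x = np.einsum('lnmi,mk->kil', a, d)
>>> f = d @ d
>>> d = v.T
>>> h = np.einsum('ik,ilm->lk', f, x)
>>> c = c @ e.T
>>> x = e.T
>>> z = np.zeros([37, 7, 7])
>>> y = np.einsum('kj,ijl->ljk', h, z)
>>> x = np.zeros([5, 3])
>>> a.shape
(31, 11, 7, 3)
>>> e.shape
(11, 31)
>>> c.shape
(31, 11)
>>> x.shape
(5, 3)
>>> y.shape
(7, 7, 3)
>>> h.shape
(3, 7)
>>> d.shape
(31, 11)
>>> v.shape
(11, 31)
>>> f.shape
(7, 7)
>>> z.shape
(37, 7, 7)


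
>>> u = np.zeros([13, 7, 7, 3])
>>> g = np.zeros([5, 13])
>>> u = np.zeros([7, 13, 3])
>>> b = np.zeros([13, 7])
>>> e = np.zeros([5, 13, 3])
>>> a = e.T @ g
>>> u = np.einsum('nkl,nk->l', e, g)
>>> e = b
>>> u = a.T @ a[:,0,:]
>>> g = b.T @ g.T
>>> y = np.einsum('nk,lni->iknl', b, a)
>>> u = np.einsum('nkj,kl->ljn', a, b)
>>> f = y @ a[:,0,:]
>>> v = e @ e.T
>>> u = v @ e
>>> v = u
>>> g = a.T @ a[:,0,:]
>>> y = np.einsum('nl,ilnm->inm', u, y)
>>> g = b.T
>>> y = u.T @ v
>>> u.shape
(13, 7)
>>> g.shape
(7, 13)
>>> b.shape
(13, 7)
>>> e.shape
(13, 7)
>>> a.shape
(3, 13, 13)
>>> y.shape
(7, 7)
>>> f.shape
(13, 7, 13, 13)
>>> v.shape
(13, 7)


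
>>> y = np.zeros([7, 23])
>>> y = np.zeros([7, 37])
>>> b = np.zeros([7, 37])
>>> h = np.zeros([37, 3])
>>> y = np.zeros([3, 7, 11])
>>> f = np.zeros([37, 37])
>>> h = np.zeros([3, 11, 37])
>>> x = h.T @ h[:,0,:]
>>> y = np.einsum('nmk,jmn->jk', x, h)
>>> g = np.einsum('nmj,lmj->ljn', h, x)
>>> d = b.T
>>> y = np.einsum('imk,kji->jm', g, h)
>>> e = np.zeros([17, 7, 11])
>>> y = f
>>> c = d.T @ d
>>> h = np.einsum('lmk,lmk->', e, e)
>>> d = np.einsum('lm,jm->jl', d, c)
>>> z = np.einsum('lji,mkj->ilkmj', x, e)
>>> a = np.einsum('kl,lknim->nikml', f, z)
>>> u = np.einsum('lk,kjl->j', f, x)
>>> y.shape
(37, 37)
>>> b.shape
(7, 37)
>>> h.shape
()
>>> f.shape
(37, 37)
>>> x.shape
(37, 11, 37)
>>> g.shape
(37, 37, 3)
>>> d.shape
(7, 37)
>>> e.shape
(17, 7, 11)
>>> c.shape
(7, 7)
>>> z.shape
(37, 37, 7, 17, 11)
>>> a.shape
(7, 17, 37, 11, 37)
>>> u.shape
(11,)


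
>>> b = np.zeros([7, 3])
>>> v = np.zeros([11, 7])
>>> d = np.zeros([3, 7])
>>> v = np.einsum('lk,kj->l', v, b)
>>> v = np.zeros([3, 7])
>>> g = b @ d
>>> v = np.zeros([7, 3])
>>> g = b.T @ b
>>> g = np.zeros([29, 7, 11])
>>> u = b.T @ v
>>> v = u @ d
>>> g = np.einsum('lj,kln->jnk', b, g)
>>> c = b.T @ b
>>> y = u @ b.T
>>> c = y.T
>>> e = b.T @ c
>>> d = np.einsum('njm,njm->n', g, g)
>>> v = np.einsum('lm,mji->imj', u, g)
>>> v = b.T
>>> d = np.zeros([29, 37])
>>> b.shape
(7, 3)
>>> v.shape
(3, 7)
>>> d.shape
(29, 37)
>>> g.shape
(3, 11, 29)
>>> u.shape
(3, 3)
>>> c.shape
(7, 3)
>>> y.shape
(3, 7)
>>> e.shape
(3, 3)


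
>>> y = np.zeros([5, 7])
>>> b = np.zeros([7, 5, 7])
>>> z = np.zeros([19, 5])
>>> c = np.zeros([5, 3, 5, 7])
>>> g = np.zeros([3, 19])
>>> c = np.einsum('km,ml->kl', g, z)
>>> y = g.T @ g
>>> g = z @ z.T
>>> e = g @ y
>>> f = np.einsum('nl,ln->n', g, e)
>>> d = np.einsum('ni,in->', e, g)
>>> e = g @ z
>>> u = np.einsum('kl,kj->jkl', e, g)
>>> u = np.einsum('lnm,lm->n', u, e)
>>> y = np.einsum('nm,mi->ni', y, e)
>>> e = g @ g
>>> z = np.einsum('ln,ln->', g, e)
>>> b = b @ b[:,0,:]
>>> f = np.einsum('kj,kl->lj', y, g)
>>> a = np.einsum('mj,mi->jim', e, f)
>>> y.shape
(19, 5)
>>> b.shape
(7, 5, 7)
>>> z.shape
()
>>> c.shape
(3, 5)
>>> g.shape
(19, 19)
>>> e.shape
(19, 19)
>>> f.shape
(19, 5)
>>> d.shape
()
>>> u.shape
(19,)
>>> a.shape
(19, 5, 19)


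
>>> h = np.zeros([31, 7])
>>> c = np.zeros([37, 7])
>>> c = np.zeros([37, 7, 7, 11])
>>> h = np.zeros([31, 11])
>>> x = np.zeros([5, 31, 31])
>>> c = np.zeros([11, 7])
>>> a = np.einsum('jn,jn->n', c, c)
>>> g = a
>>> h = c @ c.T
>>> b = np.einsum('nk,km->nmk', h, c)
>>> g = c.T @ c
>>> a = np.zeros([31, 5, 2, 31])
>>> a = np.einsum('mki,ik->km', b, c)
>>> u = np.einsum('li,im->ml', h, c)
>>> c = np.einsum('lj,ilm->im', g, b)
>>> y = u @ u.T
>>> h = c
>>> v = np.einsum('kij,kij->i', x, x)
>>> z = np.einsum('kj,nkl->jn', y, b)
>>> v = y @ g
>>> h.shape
(11, 11)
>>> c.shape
(11, 11)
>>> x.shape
(5, 31, 31)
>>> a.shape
(7, 11)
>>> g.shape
(7, 7)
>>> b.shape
(11, 7, 11)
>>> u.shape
(7, 11)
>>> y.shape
(7, 7)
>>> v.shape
(7, 7)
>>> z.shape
(7, 11)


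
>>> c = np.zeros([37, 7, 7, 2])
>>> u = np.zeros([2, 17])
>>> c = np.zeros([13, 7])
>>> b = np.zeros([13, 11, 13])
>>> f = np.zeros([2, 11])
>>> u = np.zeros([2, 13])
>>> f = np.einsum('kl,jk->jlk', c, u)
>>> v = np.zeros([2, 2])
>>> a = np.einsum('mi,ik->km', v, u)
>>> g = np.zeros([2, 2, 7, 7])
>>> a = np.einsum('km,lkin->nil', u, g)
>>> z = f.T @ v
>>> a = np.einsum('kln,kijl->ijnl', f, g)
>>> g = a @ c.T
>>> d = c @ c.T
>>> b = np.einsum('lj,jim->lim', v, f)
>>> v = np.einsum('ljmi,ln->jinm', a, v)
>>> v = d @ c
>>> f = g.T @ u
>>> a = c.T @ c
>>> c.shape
(13, 7)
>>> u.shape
(2, 13)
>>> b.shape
(2, 7, 13)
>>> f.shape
(13, 13, 7, 13)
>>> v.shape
(13, 7)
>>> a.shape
(7, 7)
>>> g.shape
(2, 7, 13, 13)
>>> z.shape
(13, 7, 2)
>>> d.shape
(13, 13)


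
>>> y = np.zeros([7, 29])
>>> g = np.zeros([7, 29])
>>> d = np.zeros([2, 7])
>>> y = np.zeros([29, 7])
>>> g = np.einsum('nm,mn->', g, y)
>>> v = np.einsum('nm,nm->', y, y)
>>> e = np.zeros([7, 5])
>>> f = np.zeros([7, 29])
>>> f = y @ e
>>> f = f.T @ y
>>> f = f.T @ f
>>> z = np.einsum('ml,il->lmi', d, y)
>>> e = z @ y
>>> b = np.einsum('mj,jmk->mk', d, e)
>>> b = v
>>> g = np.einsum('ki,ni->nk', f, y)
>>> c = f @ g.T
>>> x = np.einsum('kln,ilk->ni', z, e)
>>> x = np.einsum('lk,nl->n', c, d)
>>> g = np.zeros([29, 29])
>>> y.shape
(29, 7)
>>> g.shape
(29, 29)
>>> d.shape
(2, 7)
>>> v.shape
()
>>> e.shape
(7, 2, 7)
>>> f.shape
(7, 7)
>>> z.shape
(7, 2, 29)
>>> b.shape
()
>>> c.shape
(7, 29)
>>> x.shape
(2,)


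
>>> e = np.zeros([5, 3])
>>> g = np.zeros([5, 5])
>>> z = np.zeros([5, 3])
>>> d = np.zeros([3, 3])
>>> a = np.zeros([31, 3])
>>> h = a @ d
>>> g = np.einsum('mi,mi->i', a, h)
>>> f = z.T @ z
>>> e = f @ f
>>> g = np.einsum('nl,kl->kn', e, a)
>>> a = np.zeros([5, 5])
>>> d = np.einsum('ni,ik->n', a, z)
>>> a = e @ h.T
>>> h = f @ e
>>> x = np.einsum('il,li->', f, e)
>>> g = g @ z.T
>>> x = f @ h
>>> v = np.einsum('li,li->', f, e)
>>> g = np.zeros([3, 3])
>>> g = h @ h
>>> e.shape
(3, 3)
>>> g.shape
(3, 3)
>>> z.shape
(5, 3)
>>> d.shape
(5,)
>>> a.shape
(3, 31)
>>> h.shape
(3, 3)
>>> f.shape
(3, 3)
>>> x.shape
(3, 3)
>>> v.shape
()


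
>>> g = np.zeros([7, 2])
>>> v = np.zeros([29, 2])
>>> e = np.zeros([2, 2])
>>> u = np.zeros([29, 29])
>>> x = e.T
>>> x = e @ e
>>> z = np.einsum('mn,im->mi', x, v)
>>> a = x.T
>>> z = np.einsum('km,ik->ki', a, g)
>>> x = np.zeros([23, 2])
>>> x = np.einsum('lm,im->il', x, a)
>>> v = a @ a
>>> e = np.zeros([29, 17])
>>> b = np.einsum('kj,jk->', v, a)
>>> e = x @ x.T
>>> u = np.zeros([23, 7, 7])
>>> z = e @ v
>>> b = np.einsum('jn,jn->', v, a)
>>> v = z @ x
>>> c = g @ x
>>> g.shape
(7, 2)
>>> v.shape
(2, 23)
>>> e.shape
(2, 2)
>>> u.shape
(23, 7, 7)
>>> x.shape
(2, 23)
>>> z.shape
(2, 2)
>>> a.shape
(2, 2)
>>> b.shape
()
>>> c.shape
(7, 23)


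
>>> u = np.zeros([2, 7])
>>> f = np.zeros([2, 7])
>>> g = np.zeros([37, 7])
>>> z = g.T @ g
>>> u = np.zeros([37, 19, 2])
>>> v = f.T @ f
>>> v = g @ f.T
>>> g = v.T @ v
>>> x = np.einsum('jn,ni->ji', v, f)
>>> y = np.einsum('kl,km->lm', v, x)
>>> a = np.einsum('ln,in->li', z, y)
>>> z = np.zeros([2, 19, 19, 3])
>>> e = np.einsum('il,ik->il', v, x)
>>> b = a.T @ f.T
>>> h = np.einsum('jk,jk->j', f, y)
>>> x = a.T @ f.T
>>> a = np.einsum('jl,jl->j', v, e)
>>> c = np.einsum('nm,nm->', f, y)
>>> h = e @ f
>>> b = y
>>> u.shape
(37, 19, 2)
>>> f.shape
(2, 7)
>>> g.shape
(2, 2)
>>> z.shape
(2, 19, 19, 3)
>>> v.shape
(37, 2)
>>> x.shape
(2, 2)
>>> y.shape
(2, 7)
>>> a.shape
(37,)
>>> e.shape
(37, 2)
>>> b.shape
(2, 7)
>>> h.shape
(37, 7)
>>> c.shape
()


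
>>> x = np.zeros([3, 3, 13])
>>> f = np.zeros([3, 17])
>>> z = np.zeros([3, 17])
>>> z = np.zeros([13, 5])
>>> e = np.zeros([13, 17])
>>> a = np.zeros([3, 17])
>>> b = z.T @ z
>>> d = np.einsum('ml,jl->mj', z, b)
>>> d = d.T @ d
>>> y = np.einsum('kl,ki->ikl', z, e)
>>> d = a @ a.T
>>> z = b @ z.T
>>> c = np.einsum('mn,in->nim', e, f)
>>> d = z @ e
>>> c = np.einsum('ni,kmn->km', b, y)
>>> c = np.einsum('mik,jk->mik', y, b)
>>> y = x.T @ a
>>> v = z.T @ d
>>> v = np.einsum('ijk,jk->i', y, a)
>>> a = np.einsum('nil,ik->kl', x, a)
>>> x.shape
(3, 3, 13)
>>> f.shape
(3, 17)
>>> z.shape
(5, 13)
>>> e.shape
(13, 17)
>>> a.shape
(17, 13)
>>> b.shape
(5, 5)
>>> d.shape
(5, 17)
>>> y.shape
(13, 3, 17)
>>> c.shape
(17, 13, 5)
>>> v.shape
(13,)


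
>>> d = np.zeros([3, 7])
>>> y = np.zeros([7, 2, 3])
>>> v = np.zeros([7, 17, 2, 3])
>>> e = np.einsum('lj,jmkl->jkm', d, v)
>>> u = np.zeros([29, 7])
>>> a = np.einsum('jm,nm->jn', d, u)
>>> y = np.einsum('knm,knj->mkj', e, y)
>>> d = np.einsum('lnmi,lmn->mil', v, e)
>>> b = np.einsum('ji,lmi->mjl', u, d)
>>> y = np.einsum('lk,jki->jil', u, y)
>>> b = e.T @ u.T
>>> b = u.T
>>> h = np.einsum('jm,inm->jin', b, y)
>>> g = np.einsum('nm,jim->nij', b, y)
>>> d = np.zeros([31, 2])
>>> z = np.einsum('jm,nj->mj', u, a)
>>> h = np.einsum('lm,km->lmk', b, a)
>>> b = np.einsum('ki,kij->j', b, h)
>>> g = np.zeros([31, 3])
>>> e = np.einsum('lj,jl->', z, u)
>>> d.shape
(31, 2)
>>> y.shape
(17, 3, 29)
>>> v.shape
(7, 17, 2, 3)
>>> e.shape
()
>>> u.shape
(29, 7)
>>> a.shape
(3, 29)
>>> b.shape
(3,)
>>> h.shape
(7, 29, 3)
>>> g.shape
(31, 3)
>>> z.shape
(7, 29)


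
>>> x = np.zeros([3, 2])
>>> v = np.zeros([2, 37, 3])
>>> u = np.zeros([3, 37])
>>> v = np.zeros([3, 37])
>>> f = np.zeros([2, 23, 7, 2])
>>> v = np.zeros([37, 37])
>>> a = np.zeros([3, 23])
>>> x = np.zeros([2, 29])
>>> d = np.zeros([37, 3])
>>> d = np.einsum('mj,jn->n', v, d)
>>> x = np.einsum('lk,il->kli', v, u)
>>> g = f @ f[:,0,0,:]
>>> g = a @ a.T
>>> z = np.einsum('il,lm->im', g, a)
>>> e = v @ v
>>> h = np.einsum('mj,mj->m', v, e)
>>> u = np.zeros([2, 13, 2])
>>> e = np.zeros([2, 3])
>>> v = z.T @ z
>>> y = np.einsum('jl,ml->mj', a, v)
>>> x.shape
(37, 37, 3)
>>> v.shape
(23, 23)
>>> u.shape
(2, 13, 2)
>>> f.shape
(2, 23, 7, 2)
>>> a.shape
(3, 23)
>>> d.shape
(3,)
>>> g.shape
(3, 3)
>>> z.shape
(3, 23)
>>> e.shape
(2, 3)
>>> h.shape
(37,)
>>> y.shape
(23, 3)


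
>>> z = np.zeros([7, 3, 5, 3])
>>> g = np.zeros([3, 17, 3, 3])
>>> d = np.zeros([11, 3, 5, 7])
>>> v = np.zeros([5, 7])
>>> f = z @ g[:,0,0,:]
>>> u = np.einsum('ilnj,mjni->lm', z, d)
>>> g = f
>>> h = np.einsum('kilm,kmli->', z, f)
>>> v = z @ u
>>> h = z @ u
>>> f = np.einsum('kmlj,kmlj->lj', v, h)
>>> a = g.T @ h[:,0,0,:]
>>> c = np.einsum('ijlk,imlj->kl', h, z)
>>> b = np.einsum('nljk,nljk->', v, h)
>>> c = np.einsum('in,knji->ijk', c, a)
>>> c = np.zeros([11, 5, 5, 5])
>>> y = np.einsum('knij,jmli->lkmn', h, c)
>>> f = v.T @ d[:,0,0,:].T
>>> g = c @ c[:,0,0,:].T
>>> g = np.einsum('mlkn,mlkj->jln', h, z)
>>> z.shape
(7, 3, 5, 3)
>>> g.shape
(3, 3, 11)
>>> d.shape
(11, 3, 5, 7)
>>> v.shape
(7, 3, 5, 11)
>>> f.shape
(11, 5, 3, 11)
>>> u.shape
(3, 11)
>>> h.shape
(7, 3, 5, 11)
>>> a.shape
(3, 5, 3, 11)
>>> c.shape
(11, 5, 5, 5)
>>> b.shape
()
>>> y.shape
(5, 7, 5, 3)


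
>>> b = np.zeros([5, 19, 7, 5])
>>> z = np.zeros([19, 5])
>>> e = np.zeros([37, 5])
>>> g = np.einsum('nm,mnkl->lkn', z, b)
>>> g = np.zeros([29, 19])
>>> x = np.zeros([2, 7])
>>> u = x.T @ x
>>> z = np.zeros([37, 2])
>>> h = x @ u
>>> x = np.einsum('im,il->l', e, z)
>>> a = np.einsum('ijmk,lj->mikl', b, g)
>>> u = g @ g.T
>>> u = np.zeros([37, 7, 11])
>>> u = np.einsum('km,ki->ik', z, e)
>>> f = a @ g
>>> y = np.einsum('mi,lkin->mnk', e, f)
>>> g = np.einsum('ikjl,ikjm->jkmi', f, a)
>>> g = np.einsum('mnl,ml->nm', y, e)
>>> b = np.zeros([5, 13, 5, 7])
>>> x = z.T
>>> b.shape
(5, 13, 5, 7)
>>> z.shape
(37, 2)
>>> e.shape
(37, 5)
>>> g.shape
(19, 37)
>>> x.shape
(2, 37)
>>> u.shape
(5, 37)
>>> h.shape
(2, 7)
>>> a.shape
(7, 5, 5, 29)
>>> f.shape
(7, 5, 5, 19)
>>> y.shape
(37, 19, 5)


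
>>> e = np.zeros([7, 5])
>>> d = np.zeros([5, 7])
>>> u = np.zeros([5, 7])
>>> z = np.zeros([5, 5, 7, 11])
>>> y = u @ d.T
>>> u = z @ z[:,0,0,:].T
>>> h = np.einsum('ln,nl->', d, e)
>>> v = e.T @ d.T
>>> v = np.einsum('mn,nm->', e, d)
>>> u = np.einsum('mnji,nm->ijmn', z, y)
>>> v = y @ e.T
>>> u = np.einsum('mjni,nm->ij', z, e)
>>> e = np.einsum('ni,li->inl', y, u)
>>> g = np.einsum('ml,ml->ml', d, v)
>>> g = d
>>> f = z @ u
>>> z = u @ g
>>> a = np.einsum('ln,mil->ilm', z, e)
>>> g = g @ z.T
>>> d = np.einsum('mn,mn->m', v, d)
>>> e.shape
(5, 5, 11)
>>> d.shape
(5,)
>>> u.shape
(11, 5)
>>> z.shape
(11, 7)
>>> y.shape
(5, 5)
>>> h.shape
()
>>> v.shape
(5, 7)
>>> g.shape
(5, 11)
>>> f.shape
(5, 5, 7, 5)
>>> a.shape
(5, 11, 5)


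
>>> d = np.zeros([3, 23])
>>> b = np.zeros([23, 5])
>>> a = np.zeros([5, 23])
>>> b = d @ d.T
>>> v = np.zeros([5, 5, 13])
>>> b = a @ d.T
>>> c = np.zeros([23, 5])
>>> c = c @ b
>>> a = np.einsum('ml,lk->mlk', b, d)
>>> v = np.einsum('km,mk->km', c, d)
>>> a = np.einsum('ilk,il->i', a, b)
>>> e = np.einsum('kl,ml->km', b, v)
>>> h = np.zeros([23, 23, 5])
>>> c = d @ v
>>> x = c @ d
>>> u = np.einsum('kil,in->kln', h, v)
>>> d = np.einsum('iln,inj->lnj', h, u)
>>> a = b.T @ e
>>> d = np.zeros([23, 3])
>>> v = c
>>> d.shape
(23, 3)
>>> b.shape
(5, 3)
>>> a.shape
(3, 23)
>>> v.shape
(3, 3)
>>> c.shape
(3, 3)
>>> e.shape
(5, 23)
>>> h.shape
(23, 23, 5)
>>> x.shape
(3, 23)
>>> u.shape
(23, 5, 3)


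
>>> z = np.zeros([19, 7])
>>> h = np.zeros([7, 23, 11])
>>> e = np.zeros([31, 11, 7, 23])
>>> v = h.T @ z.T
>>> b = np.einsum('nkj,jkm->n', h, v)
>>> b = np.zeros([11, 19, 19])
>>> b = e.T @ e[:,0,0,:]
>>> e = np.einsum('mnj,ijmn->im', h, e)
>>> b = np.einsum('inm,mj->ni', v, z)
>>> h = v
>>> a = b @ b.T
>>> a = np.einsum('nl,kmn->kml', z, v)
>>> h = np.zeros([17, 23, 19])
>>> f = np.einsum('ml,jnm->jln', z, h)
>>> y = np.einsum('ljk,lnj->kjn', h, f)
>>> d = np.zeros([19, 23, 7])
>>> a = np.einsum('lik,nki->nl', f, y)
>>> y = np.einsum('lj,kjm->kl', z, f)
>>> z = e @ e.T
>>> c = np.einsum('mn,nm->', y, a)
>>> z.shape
(31, 31)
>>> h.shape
(17, 23, 19)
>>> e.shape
(31, 7)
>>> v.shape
(11, 23, 19)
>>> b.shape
(23, 11)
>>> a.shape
(19, 17)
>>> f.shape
(17, 7, 23)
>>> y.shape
(17, 19)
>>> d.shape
(19, 23, 7)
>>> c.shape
()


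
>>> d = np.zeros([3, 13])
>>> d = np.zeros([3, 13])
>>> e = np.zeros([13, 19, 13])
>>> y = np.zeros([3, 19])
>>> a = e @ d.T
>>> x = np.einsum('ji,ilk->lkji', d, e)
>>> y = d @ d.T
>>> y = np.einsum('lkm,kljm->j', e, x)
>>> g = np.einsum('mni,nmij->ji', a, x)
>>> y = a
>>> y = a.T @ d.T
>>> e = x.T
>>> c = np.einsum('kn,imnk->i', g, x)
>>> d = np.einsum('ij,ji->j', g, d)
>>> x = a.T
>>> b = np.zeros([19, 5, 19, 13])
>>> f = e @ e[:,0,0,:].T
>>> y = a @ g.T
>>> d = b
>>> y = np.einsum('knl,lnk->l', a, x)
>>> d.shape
(19, 5, 19, 13)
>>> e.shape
(13, 3, 13, 19)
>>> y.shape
(3,)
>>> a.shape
(13, 19, 3)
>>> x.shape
(3, 19, 13)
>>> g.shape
(13, 3)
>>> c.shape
(19,)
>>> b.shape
(19, 5, 19, 13)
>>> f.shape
(13, 3, 13, 13)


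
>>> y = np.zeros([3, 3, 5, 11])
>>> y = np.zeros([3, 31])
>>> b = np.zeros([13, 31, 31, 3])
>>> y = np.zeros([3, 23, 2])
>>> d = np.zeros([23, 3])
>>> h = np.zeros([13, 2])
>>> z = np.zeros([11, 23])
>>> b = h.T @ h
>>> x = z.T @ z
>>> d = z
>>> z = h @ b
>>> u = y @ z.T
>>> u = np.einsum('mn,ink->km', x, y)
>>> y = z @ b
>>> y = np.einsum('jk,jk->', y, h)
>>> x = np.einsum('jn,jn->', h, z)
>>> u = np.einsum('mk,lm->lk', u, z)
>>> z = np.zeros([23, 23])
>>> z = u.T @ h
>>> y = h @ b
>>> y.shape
(13, 2)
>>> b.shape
(2, 2)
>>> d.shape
(11, 23)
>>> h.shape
(13, 2)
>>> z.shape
(23, 2)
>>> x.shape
()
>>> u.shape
(13, 23)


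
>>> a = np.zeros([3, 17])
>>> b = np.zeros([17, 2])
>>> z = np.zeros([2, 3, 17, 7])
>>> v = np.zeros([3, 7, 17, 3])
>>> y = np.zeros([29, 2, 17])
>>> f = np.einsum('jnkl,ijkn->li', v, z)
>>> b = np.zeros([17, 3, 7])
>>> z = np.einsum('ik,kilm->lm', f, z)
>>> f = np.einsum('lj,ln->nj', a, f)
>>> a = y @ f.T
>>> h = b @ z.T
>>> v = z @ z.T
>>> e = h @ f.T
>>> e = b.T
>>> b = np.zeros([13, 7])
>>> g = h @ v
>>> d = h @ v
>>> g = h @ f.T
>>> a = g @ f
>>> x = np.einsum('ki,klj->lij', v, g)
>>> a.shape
(17, 3, 17)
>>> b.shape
(13, 7)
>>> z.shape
(17, 7)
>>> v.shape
(17, 17)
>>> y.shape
(29, 2, 17)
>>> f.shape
(2, 17)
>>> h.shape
(17, 3, 17)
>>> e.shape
(7, 3, 17)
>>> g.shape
(17, 3, 2)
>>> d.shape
(17, 3, 17)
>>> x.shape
(3, 17, 2)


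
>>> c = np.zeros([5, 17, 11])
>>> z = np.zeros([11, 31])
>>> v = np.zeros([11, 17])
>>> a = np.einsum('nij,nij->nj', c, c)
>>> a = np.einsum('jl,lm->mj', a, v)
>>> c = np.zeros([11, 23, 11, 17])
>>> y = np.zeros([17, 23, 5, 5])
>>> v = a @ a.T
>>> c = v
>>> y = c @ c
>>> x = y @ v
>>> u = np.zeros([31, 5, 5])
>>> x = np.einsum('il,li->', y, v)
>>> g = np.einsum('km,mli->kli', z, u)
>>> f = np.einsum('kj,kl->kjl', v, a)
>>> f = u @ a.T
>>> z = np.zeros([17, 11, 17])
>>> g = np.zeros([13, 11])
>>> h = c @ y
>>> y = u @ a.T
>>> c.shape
(17, 17)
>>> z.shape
(17, 11, 17)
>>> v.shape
(17, 17)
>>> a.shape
(17, 5)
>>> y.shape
(31, 5, 17)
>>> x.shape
()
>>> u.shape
(31, 5, 5)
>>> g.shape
(13, 11)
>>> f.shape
(31, 5, 17)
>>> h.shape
(17, 17)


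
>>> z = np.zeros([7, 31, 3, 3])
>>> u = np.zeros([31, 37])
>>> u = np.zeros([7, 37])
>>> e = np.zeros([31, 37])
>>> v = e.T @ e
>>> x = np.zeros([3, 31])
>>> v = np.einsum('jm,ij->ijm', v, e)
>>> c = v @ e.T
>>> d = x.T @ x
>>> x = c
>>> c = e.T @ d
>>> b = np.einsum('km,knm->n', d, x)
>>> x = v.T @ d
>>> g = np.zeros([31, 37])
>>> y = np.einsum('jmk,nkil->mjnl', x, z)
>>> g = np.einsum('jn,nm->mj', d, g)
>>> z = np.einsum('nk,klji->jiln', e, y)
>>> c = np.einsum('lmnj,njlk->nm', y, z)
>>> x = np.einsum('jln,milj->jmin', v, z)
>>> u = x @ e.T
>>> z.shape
(7, 3, 37, 31)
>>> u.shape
(31, 7, 3, 31)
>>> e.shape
(31, 37)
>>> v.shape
(31, 37, 37)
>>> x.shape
(31, 7, 3, 37)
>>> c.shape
(7, 37)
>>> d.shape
(31, 31)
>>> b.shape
(37,)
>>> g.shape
(37, 31)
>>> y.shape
(37, 37, 7, 3)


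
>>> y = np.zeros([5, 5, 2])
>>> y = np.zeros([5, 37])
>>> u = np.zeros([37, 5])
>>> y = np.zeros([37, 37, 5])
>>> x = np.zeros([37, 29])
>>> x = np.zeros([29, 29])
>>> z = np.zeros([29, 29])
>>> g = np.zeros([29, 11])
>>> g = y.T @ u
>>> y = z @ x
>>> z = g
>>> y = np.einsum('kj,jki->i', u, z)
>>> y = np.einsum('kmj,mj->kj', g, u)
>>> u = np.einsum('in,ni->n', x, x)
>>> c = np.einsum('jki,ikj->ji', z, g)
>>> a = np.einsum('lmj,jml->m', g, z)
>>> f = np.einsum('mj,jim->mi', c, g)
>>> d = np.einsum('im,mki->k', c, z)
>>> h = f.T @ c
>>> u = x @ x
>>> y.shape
(5, 5)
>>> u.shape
(29, 29)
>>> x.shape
(29, 29)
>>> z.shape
(5, 37, 5)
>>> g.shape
(5, 37, 5)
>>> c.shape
(5, 5)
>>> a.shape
(37,)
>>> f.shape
(5, 37)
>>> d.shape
(37,)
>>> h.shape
(37, 5)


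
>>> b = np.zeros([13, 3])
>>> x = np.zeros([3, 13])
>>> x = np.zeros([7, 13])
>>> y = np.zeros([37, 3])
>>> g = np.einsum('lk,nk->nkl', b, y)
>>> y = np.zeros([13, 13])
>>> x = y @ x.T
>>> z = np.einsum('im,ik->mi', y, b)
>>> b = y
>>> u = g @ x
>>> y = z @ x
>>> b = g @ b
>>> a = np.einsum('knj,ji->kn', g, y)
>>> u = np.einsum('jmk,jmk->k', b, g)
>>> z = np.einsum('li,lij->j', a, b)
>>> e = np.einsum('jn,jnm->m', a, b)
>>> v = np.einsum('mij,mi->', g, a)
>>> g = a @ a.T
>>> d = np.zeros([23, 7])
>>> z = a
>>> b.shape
(37, 3, 13)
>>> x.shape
(13, 7)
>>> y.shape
(13, 7)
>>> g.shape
(37, 37)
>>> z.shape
(37, 3)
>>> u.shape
(13,)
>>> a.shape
(37, 3)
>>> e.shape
(13,)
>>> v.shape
()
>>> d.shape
(23, 7)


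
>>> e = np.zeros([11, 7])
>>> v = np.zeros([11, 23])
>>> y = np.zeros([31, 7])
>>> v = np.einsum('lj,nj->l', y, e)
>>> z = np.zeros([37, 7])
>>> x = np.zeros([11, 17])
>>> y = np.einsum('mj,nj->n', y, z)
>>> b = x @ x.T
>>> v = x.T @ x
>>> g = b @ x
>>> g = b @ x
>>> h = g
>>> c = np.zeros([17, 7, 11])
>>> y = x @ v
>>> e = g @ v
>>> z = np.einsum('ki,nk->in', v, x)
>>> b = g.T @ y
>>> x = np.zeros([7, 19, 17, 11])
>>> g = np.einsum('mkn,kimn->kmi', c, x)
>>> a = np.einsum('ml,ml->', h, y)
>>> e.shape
(11, 17)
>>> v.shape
(17, 17)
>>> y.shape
(11, 17)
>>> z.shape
(17, 11)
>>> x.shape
(7, 19, 17, 11)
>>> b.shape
(17, 17)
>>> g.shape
(7, 17, 19)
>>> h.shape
(11, 17)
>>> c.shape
(17, 7, 11)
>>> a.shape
()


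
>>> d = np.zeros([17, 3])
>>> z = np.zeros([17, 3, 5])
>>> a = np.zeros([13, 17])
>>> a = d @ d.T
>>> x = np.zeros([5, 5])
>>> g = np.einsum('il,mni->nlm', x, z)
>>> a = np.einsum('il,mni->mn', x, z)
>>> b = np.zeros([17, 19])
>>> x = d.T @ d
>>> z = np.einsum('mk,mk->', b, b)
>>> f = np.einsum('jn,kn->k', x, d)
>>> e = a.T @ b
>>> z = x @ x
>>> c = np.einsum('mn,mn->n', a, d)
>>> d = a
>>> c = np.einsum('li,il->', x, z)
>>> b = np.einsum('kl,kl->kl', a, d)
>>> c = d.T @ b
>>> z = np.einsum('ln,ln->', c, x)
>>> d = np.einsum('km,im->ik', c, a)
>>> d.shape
(17, 3)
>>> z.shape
()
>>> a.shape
(17, 3)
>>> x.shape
(3, 3)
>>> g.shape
(3, 5, 17)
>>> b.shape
(17, 3)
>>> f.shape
(17,)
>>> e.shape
(3, 19)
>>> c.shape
(3, 3)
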